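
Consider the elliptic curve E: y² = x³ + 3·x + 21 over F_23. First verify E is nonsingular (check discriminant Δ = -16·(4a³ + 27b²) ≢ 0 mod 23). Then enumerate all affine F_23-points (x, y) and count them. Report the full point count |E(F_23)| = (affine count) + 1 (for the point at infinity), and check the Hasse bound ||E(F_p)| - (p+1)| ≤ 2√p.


Affine points = {(1, 5), (1, 18), (2, 9), (2, 14), (5, 0), (6, 5), (6, 18), (9, 8), (9, 15), (10, 4), (10, 19), (13, 7), (13, 16), (14, 1), (14, 22), (16, 5), (16, 18), (20, 10), (20, 13)}; affine count = 19; |E(F_23)| = 20.

Discriminant check: Δ ∝ 4a³ + 27b² = 4·3³ + 27·21² = 4·27 + 27·441 ≡ 9 (mod 23). Nonzero ⇒ E is nonsingular.
For each x ∈ F_23, compute rhs = x³ + 3·x + 21 mod 23, then count y ∈ F_23 with y² ≡ rhs.
  x = 0: rhs = 21, matching y values: none (0 points).
  x = 1: rhs = 2, matching y values: 5, 18 (2 points).
  x = 2: rhs = 12, matching y values: 9, 14 (2 points).
  x = 3: rhs = 11, matching y values: none (0 points).
  x = 4: rhs = 5, matching y values: none (0 points).
  x = 5: rhs = 0, matching y values: 0 (1 points).
  x = 6: rhs = 2, matching y values: 5, 18 (2 points).
  x = 7: rhs = 17, matching y values: none (0 points).
  x = 8: rhs = 5, matching y values: none (0 points).
  x = 9: rhs = 18, matching y values: 8, 15 (2 points).
  x = 10: rhs = 16, matching y values: 4, 19 (2 points).
  x = 11: rhs = 5, matching y values: none (0 points).
  x = 12: rhs = 14, matching y values: none (0 points).
  x = 13: rhs = 3, matching y values: 7, 16 (2 points).
  x = 14: rhs = 1, matching y values: 1, 22 (2 points).
  x = 15: rhs = 14, matching y values: none (0 points).
  x = 16: rhs = 2, matching y values: 5, 18 (2 points).
  x = 17: rhs = 17, matching y values: none (0 points).
  x = 18: rhs = 19, matching y values: none (0 points).
  x = 19: rhs = 14, matching y values: none (0 points).
  x = 20: rhs = 8, matching y values: 10, 13 (2 points).
  x = 21: rhs = 7, matching y values: none (0 points).
  x = 22: rhs = 17, matching y values: none (0 points).
Total affine count: 19.
Full point count |E(F_23)| = 19 + 1 = 20.
Hasse bound: |20 − (23+1)| = |-4| = 4 ≤ 2√23 ≈ 9.5917 ✓.


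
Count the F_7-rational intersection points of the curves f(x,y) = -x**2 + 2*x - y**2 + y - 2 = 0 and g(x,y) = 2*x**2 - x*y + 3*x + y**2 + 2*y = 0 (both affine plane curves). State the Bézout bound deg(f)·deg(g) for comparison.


Common zeros: {(1, 5)}; count = 1; Bézout bound = 4.

deg(f) = 2, deg(g) = 2, so Bézout bound = 4.
Scan x ∈ F_7. For each x, list the y ∈ F_7 with f(x, y) ≡ 0 and those with g(x, y) ≡ 0 (mod 7); the common zeros in that column are the intersection.
  x = 0: f ≡ 0 at y ∈ {4}; g ≡ 0 at y ∈ {0, 5}; common: ∅.
  x = 1: f ≡ 0 at y ∈ {3, 5}; g ≡ 0 at y ∈ {1, 5}; common: {5}.
  x = 2: f ≡ 0 at y ∈ {4}; g ≡ 0 at y ∈ {0}; common: ∅.
  x = 3: f ≡ 0 at y ∈ {2, 6}; g ≡ 0 at y ∈ ∅; common: ∅.
  x = 4: f ≡ 0 at y ∈ ∅; g ≡ 0 at y ∈ ∅; common: ∅.
  x = 5: f ≡ 0 at y ∈ ∅; g ≡ 0 at y ∈ {1, 2}; common: ∅.
  x = 6: f ≡ 0 at y ∈ {2, 6}; g ≡ 0 at y ∈ ∅; common: ∅.
Collecting: common zeros = {(1, 5)}, so the count is 1.
Comparison with the Bézout bound: 1 ≤ 4 = deg(f)·deg(g), as expected for curves with no common component (the affine F_7-count falls short of the bound because intersections may lie at infinity, over extension fields, or carry multiplicity).


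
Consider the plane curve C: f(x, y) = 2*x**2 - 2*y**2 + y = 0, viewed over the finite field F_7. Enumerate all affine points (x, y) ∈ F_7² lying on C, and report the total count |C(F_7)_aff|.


Affine F_7-points: {(0, 0), (0, 4), (2, 1), (2, 3), (5, 1), (5, 3)}; count = 6.

For each of the 49 pairs (x, y) ∈ F_7², evaluate f(x, y) mod 7. Record the zeros.
  x = 0: [0↦0, 1↦6, 2↦1, 3↦6, 4↦0, 5↦4, 6↦4]  zeros at y ∈ {0, 4}
  x = 1: [0↦2, 1↦1, 2↦3, 3↦1, 4↦2, 5↦6, 6↦6]  zeros at y ∈ ∅
  x = 2: [0↦1, 1↦0, 2↦2, 3↦0, 4↦1, 5↦5, 6↦5]  zeros at y ∈ {1, 3}
  x = 3: [0↦4, 1↦3, 2↦5, 3↦3, 4↦4, 5↦1, 6↦1]  zeros at y ∈ ∅
  x = 4: [0↦4, 1↦3, 2↦5, 3↦3, 4↦4, 5↦1, 6↦1]  zeros at y ∈ ∅
  x = 5: [0↦1, 1↦0, 2↦2, 3↦0, 4↦1, 5↦5, 6↦5]  zeros at y ∈ {1, 3}
  x = 6: [0↦2, 1↦1, 2↦3, 3↦1, 4↦2, 5↦6, 6↦6]  zeros at y ∈ ∅
Collecting zeros: affine points = {(0, 0), (0, 4), (2, 1), (2, 3), (5, 1), (5, 3)}.
Total count |C(F_7)_aff| = 6.


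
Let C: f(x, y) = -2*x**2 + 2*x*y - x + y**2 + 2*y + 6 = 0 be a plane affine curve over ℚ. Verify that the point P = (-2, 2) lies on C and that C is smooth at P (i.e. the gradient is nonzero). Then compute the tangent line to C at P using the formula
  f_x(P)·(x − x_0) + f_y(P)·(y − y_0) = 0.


Tangent line at P: 11*x + 2*y + 18 = 0.

Step 1: f(-2, 2) = 0, so P lies on C.
Step 2: partial derivatives
  f_x(x, y) = -4*x + 2*y - 1, f_y(x, y) = 2*x + 2*y + 2.
  f_x(P) = 11, f_y(P) = 2 (gradient nonzero, so P is smooth).
Step 3: tangent line at P: 11·(x − -2) + 2·(y − 2) = 0.
Expanding: 11*x + 2*y + 18 = 0.


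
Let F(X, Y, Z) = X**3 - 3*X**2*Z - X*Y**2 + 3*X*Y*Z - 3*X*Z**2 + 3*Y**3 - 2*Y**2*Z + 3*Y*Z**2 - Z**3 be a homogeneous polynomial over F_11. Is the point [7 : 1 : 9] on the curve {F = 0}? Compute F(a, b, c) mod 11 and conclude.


F(7,1,9) ≡ 3 (mod 11); P is NOT on the curve.

Evaluate F(7, 1, 9) term-by-term (mod 11).
  X**3 ↦ 1·343·1·1 = 343
  -3*X**2*Z ↦ -3·49·1·9 = -1323
  -X*Y**2 ↦ -1·7·1·1 = -7
  3*X*Y*Z ↦ 3·7·1·9 = 189
  -3*X*Z**2 ↦ -3·7·1·81 = -1701
  3*Y**3 ↦ 3·1·1·1 = 3
  -2*Y**2*Z ↦ -2·1·1·9 = -18
  3*Y*Z**2 ↦ 3·1·1·81 = 243
  -Z**3 ↦ -1·1·1·729 = -729
Sum: F(7, 1, 9) = (343) + (-1323) + (-7) + (189) + (-1701) + (3) + (-18) + (243) + (-729) = -3000.
Reducing mod 11: -3000 ≡ 3 (mod 11).
Since F(a, b, c) ≡ 3 ≠ 0 (mod 11), P does NOT lie on the curve.


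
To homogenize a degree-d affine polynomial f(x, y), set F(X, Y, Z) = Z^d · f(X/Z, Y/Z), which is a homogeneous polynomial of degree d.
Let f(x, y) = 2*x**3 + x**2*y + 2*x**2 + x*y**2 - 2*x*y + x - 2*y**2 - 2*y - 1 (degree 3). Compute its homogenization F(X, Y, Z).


F(X, Y, Z) = 2*X**3 + X**2*Y + 2*X**2*Z + X*Y**2 - 2*X*Y*Z + X*Z**2 - 2*Y**2*Z - 2*Y*Z**2 - Z**3

deg(f) = 3.
Substitute x = X/Z, y = Y/Z into f, then multiply by Z^3.
  monomial 2·x^3·y^0 ↦ 2·X^3·Y^0·Z^0.
  monomial 1·x^2·y^1 ↦ 1·X^2·Y^1·Z^0.
  monomial 2·x^2·y^0 ↦ 2·X^2·Y^0·Z^1.
  monomial 1·x^1·y^2 ↦ 1·X^1·Y^2·Z^0.
  monomial -2·x^1·y^1 ↦ -2·X^1·Y^1·Z^1.
  monomial 1·x^1·y^0 ↦ 1·X^1·Y^0·Z^2.
  monomial -2·x^0·y^2 ↦ -2·X^0·Y^2·Z^1.
  monomial -2·x^0·y^1 ↦ -2·X^0·Y^1·Z^2.
  monomial -1·x^0·y^0 ↦ -1·X^0·Y^0·Z^3.
Collecting: F(X, Y, Z) = 2*X**3 + X**2*Y + 2*X**2*Z + X*Y**2 - 2*X*Y*Z + X*Z**2 - 2*Y**2*Z - 2*Y*Z**2 - Z**3.


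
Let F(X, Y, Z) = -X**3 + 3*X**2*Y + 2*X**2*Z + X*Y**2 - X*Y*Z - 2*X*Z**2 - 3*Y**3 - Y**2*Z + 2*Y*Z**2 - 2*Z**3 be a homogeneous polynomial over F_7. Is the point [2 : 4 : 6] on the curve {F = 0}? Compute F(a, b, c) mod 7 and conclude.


F(2,4,6) ≡ 0 (mod 7); P is on the curve.

Evaluate F(2, 4, 6) term-by-term (mod 7).
  -X**3 ↦ -1·8·1·1 = -8
  3*X**2*Y ↦ 3·4·4·1 = 48
  2*X**2*Z ↦ 2·4·1·6 = 48
  X*Y**2 ↦ 1·2·16·1 = 32
  -X*Y*Z ↦ -1·2·4·6 = -48
  -2*X*Z**2 ↦ -2·2·1·36 = -144
  -3*Y**3 ↦ -3·1·64·1 = -192
  -Y**2*Z ↦ -1·1·16·6 = -96
  2*Y*Z**2 ↦ 2·1·4·36 = 288
  -2*Z**3 ↦ -2·1·1·216 = -432
Sum: F(2, 4, 6) = (-8) + (48) + (48) + (32) + (-48) + (-144) + (-192) + (-96) + (288) + (-432) = -504.
Reducing mod 7: -504 ≡ 0 (mod 7).
Since F(a, b, c) ≡ 0 (mod 7), P lies on the curve.


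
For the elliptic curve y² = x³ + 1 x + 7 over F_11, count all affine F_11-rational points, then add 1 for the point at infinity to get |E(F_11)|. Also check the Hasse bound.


Affine points = {(1, 3), (1, 8), (3, 2), (3, 9), (4, 3), (4, 8), (5, 4), (5, 7), (6, 3), (6, 8), (7, 4), (7, 7), (10, 4), (10, 7)}; affine count = 14; |E(F_11)| = 15.

Discriminant check: Δ ∝ 4a³ + 27b² = 4·1³ + 27·7² = 4·1 + 27·49 ≡ 7 (mod 11). Nonzero ⇒ E is nonsingular.
For each x ∈ F_11, compute rhs = x³ + 1·x + 7 mod 11, then count y ∈ F_11 with y² ≡ rhs.
  x = 0: rhs = 7, matching y values: none (0 points).
  x = 1: rhs = 9, matching y values: 3, 8 (2 points).
  x = 2: rhs = 6, matching y values: none (0 points).
  x = 3: rhs = 4, matching y values: 2, 9 (2 points).
  x = 4: rhs = 9, matching y values: 3, 8 (2 points).
  x = 5: rhs = 5, matching y values: 4, 7 (2 points).
  x = 6: rhs = 9, matching y values: 3, 8 (2 points).
  x = 7: rhs = 5, matching y values: 4, 7 (2 points).
  x = 8: rhs = 10, matching y values: none (0 points).
  x = 9: rhs = 8, matching y values: none (0 points).
  x = 10: rhs = 5, matching y values: 4, 7 (2 points).
Total affine count: 14.
Full point count |E(F_11)| = 14 + 1 = 15.
Hasse bound: |15 − (11+1)| = |3| = 3 ≤ 2√11 ≈ 6.6332 ✓.


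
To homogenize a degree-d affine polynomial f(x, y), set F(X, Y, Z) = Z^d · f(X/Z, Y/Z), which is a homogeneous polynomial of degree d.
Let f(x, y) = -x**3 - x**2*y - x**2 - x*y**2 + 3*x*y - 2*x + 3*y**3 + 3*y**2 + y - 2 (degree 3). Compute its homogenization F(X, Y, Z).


F(X, Y, Z) = -X**3 - X**2*Y - X**2*Z - X*Y**2 + 3*X*Y*Z - 2*X*Z**2 + 3*Y**3 + 3*Y**2*Z + Y*Z**2 - 2*Z**3

deg(f) = 3.
Substitute x = X/Z, y = Y/Z into f, then multiply by Z^3.
  monomial -1·x^3·y^0 ↦ -1·X^3·Y^0·Z^0.
  monomial -1·x^2·y^1 ↦ -1·X^2·Y^1·Z^0.
  monomial -1·x^2·y^0 ↦ -1·X^2·Y^0·Z^1.
  monomial -1·x^1·y^2 ↦ -1·X^1·Y^2·Z^0.
  monomial 3·x^1·y^1 ↦ 3·X^1·Y^1·Z^1.
  monomial -2·x^1·y^0 ↦ -2·X^1·Y^0·Z^2.
  monomial 3·x^0·y^3 ↦ 3·X^0·Y^3·Z^0.
  monomial 3·x^0·y^2 ↦ 3·X^0·Y^2·Z^1.
  monomial 1·x^0·y^1 ↦ 1·X^0·Y^1·Z^2.
  monomial -2·x^0·y^0 ↦ -2·X^0·Y^0·Z^3.
Collecting: F(X, Y, Z) = -X**3 - X**2*Y - X**2*Z - X*Y**2 + 3*X*Y*Z - 2*X*Z**2 + 3*Y**3 + 3*Y**2*Z + Y*Z**2 - 2*Z**3.


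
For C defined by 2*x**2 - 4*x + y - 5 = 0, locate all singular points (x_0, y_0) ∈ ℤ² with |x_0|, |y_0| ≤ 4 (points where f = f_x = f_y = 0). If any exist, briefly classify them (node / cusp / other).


No singular points in the scanned grid; C is smooth there.

Compute partial derivatives:
  f_x = 4*x - 4.
  f_y = 1.
f_y = 1 is a nonzero constant, so f_y never vanishes: no point (x, y) can satisfy f = f_x = f_y = 0. In particular no (x, y) ∈ {−4, ..., 4}² is singular; the curve is smooth.


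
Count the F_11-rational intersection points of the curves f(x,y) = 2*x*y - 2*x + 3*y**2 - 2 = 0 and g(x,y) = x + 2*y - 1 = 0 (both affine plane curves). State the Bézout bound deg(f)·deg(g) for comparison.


Common zeros: {(3, 10), (9, 7)}; count = 2; Bézout bound = 2.

deg(f) = 2, deg(g) = 1, so Bézout bound = 2.
Scan x ∈ F_11. For each x, list the y ∈ F_11 with f(x, y) ≡ 0 and those with g(x, y) ≡ 0 (mod 11); the common zeros in that column are the intersection.
  x = 0: f ≡ 0 at y ∈ ∅; g ≡ 0 at y ∈ {6}; common: ∅.
  x = 1: f ≡ 0 at y ∈ ∅; g ≡ 0 at y ∈ {0}; common: ∅.
  x = 2: f ≡ 0 at y ∈ {3}; g ≡ 0 at y ∈ {5}; common: ∅.
  x = 3: f ≡ 0 at y ∈ {10}; g ≡ 0 at y ∈ {10}; common: {10}.
  x = 4: f ≡ 0 at y ∈ ∅; g ≡ 0 at y ∈ {4}; common: ∅.
  x = 5: f ≡ 0 at y ∈ ∅; g ≡ 0 at y ∈ {9}; common: ∅.
  x = 6: f ≡ 0 at y ∈ {2, 5}; g ≡ 0 at y ∈ {3}; common: ∅.
  x = 7: f ≡ 0 at y ∈ {4, 6}; g ≡ 0 at y ∈ {8}; common: ∅.
  x = 8: f ≡ 0 at y ∈ ∅; g ≡ 0 at y ∈ {2}; common: ∅.
  x = 9: f ≡ 0 at y ∈ {7, 9}; g ≡ 0 at y ∈ {7}; common: {7}.
  x = 10: f ≡ 0 at y ∈ {0, 8}; g ≡ 0 at y ∈ {1}; common: ∅.
Collecting: common zeros = {(3, 10), (9, 7)}, so the count is 2.
Comparison with the Bézout bound: 2 ≤ 2 = deg(f)·deg(g), as expected for curves with no common component (the bound is attained).


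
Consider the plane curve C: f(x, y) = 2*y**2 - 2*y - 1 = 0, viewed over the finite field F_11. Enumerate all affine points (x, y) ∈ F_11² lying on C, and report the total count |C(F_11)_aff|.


Affine F_11-points: {(0, 3), (0, 9), (1, 3), (1, 9), (2, 3), (2, 9), (3, 3), (3, 9), (4, 3), (4, 9), (5, 3), (5, 9), (6, 3), (6, 9), (7, 3), (7, 9), (8, 3), (8, 9), (9, 3), (9, 9), (10, 3), (10, 9)}; count = 22.

For each of the 121 pairs (x, y) ∈ F_11², evaluate f(x, y) mod 11. Record the zeros.
  x = 0: [0↦10, 1↦10, 2↦3, 3↦0, 4↦1, 5↦6, 6↦4, 7↦6, 8↦1, 9↦0, 10↦3]  zeros at y ∈ {3, 9}
  x = 1: [0↦10, 1↦10, 2↦3, 3↦0, 4↦1, 5↦6, 6↦4, 7↦6, 8↦1, 9↦0, 10↦3]  zeros at y ∈ {3, 9}
  x = 2: [0↦10, 1↦10, 2↦3, 3↦0, 4↦1, 5↦6, 6↦4, 7↦6, 8↦1, 9↦0, 10↦3]  zeros at y ∈ {3, 9}
  x = 3: [0↦10, 1↦10, 2↦3, 3↦0, 4↦1, 5↦6, 6↦4, 7↦6, 8↦1, 9↦0, 10↦3]  zeros at y ∈ {3, 9}
  x = 4: [0↦10, 1↦10, 2↦3, 3↦0, 4↦1, 5↦6, 6↦4, 7↦6, 8↦1, 9↦0, 10↦3]  zeros at y ∈ {3, 9}
  x = 5: [0↦10, 1↦10, 2↦3, 3↦0, 4↦1, 5↦6, 6↦4, 7↦6, 8↦1, 9↦0, 10↦3]  zeros at y ∈ {3, 9}
  x = 6: [0↦10, 1↦10, 2↦3, 3↦0, 4↦1, 5↦6, 6↦4, 7↦6, 8↦1, 9↦0, 10↦3]  zeros at y ∈ {3, 9}
  x = 7: [0↦10, 1↦10, 2↦3, 3↦0, 4↦1, 5↦6, 6↦4, 7↦6, 8↦1, 9↦0, 10↦3]  zeros at y ∈ {3, 9}
  x = 8: [0↦10, 1↦10, 2↦3, 3↦0, 4↦1, 5↦6, 6↦4, 7↦6, 8↦1, 9↦0, 10↦3]  zeros at y ∈ {3, 9}
  x = 9: [0↦10, 1↦10, 2↦3, 3↦0, 4↦1, 5↦6, 6↦4, 7↦6, 8↦1, 9↦0, 10↦3]  zeros at y ∈ {3, 9}
  x = 10: [0↦10, 1↦10, 2↦3, 3↦0, 4↦1, 5↦6, 6↦4, 7↦6, 8↦1, 9↦0, 10↦3]  zeros at y ∈ {3, 9}
Collecting zeros: affine points = {(0, 3), (0, 9), (1, 3), (1, 9), (2, 3), (2, 9), (3, 3), (3, 9), (4, 3), (4, 9), (5, 3), (5, 9), (6, 3), (6, 9), (7, 3), (7, 9), (8, 3), (8, 9), (9, 3), (9, 9), (10, 3), (10, 9)}.
Total count |C(F_11)_aff| = 22.


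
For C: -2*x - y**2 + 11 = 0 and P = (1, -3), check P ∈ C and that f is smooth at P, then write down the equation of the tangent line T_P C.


Tangent line at P: -2*x + 6*y + 20 = 0.

Step 1: f(1, -3) = 0, so P lies on C.
Step 2: partial derivatives
  f_x(x, y) = -2, f_y(x, y) = -2*y.
  f_x(P) = -2, f_y(P) = 6 (gradient nonzero, so P is smooth).
Step 3: tangent line at P: -2·(x − 1) + 6·(y − -3) = 0.
Expanding: -2*x + 6*y + 20 = 0.


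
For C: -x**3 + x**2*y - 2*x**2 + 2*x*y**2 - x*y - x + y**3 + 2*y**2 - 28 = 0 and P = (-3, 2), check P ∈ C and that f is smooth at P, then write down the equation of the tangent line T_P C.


Tangent line at P: -22*x + 8*y - 82 = 0.

Step 1: f(-3, 2) = 0, so P lies on C.
Step 2: partial derivatives
  f_x(x, y) = -3*x**2 + 2*x*y - 4*x + 2*y**2 - y - 1, f_y(x, y) = x**2 + 4*x*y - x + 3*y**2 + 4*y.
  f_x(P) = -22, f_y(P) = 8 (gradient nonzero, so P is smooth).
Step 3: tangent line at P: -22·(x − -3) + 8·(y − 2) = 0.
Expanding: -22*x + 8*y - 82 = 0.


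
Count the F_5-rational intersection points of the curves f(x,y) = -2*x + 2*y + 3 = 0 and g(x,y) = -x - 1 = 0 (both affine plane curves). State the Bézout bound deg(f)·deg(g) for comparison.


Common zeros: {(4, 0)}; count = 1; Bézout bound = 1.

deg(f) = 1, deg(g) = 1, so Bézout bound = 1.
Scan x ∈ F_5. For each x, list the y ∈ F_5 with f(x, y) ≡ 0 and those with g(x, y) ≡ 0 (mod 5); the common zeros in that column are the intersection.
  x = 0: f ≡ 0 at y ∈ {1}; g ≡ 0 at y ∈ ∅; common: ∅.
  x = 1: f ≡ 0 at y ∈ {2}; g ≡ 0 at y ∈ ∅; common: ∅.
  x = 2: f ≡ 0 at y ∈ {3}; g ≡ 0 at y ∈ ∅; common: ∅.
  x = 3: f ≡ 0 at y ∈ {4}; g ≡ 0 at y ∈ ∅; common: ∅.
  x = 4: f ≡ 0 at y ∈ {0}; g ≡ 0 at y ∈ {0, 1, 2, 3, 4}; common: {0}.
Collecting: common zeros = {(4, 0)}, so the count is 1.
Comparison with the Bézout bound: 1 ≤ 1 = deg(f)·deg(g), as expected for curves with no common component (the bound is attained).


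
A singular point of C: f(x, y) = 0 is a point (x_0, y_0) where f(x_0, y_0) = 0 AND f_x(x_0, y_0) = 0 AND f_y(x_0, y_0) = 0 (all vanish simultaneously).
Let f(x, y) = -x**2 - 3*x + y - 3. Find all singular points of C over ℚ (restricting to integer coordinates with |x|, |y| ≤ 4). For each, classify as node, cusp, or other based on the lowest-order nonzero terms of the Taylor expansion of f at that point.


No singular points in the scanned grid; C is smooth there.

Compute partial derivatives:
  f_x = -2*x - 3.
  f_y = 1.
f_y = 1 is a nonzero constant, so f_y never vanishes: no point (x, y) can satisfy f = f_x = f_y = 0. In particular no (x, y) ∈ {−4, ..., 4}² is singular; the curve is smooth.


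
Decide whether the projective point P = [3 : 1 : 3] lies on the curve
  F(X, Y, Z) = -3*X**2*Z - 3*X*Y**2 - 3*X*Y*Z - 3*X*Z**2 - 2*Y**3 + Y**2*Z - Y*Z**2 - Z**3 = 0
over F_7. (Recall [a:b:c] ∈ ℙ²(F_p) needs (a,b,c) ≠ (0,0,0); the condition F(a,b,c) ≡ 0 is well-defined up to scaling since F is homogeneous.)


F(3,1,3) ≡ 5 (mod 7); P is NOT on the curve.

Evaluate F(3, 1, 3) term-by-term (mod 7).
  -3*X**2*Z ↦ -3·9·1·3 = -81
  -3*X*Y**2 ↦ -3·3·1·1 = -9
  -3*X*Y*Z ↦ -3·3·1·3 = -27
  -3*X*Z**2 ↦ -3·3·1·9 = -81
  -2*Y**3 ↦ -2·1·1·1 = -2
  Y**2*Z ↦ 1·1·1·3 = 3
  -Y*Z**2 ↦ -1·1·1·9 = -9
  -Z**3 ↦ -1·1·1·27 = -27
Sum: F(3, 1, 3) = (-81) + (-9) + (-27) + (-81) + (-2) + (3) + (-9) + (-27) = -233.
Reducing mod 7: -233 ≡ 5 (mod 7).
Since F(a, b, c) ≡ 5 ≠ 0 (mod 7), P does NOT lie on the curve.


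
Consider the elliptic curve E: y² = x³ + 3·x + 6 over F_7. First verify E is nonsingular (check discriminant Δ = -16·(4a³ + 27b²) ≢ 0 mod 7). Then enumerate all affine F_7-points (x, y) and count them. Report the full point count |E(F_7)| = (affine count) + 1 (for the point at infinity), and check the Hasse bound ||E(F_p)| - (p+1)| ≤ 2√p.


Affine points = {(3, 0), (6, 3), (6, 4)}; affine count = 3; |E(F_7)| = 4.

Discriminant check: Δ ∝ 4a³ + 27b² = 4·3³ + 27·6² = 4·27 + 27·36 ≡ 2 (mod 7). Nonzero ⇒ E is nonsingular.
For each x ∈ F_7, compute rhs = x³ + 3·x + 6 mod 7, then count y ∈ F_7 with y² ≡ rhs.
  x = 0: rhs = 6, matching y values: none (0 points).
  x = 1: rhs = 3, matching y values: none (0 points).
  x = 2: rhs = 6, matching y values: none (0 points).
  x = 3: rhs = 0, matching y values: 0 (1 points).
  x = 4: rhs = 5, matching y values: none (0 points).
  x = 5: rhs = 6, matching y values: none (0 points).
  x = 6: rhs = 2, matching y values: 3, 4 (2 points).
Total affine count: 3.
Full point count |E(F_7)| = 3 + 1 = 4.
Hasse bound: |4 − (7+1)| = |-4| = 4 ≤ 2√7 ≈ 5.2915 ✓.


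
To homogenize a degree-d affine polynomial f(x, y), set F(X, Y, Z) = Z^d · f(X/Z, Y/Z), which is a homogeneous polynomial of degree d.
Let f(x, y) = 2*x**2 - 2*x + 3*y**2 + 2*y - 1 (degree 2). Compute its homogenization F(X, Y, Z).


F(X, Y, Z) = 2*X**2 - 2*X*Z + 3*Y**2 + 2*Y*Z - Z**2

deg(f) = 2.
Substitute x = X/Z, y = Y/Z into f, then multiply by Z^2.
  monomial 2·x^2·y^0 ↦ 2·X^2·Y^0·Z^0.
  monomial -2·x^1·y^0 ↦ -2·X^1·Y^0·Z^1.
  monomial 3·x^0·y^2 ↦ 3·X^0·Y^2·Z^0.
  monomial 2·x^0·y^1 ↦ 2·X^0·Y^1·Z^1.
  monomial -1·x^0·y^0 ↦ -1·X^0·Y^0·Z^2.
Collecting: F(X, Y, Z) = 2*X**2 - 2*X*Z + 3*Y**2 + 2*Y*Z - Z**2.


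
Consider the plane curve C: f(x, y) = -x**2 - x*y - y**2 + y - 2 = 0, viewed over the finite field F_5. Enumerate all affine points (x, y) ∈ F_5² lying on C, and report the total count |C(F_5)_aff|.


Affine F_5-points: {(3, 4)}; count = 1.

For each of the 25 pairs (x, y) ∈ F_5², evaluate f(x, y) mod 5. Record the zeros.
  x = 0: [0↦3, 1↦3, 2↦1, 3↦2, 4↦1]  zeros at y ∈ ∅
  x = 1: [0↦2, 1↦1, 2↦3, 3↦3, 4↦1]  zeros at y ∈ ∅
  x = 2: [0↦4, 1↦2, 2↦3, 3↦2, 4↦4]  zeros at y ∈ ∅
  x = 3: [0↦4, 1↦1, 2↦1, 3↦4, 4↦0]  zeros at y ∈ {4}
  x = 4: [0↦2, 1↦3, 2↦2, 3↦4, 4↦4]  zeros at y ∈ ∅
Collecting zeros: affine points = {(3, 4)}.
Total count |C(F_5)_aff| = 1.


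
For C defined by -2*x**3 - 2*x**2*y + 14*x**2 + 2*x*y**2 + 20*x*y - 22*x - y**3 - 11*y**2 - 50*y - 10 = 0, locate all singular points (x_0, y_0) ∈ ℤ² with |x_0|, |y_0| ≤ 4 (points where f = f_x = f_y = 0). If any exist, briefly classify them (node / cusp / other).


Singular points: {(3, -2)}; classification: cusp.

Compute partial derivatives:
  f_x = -6*x**2 - 4*x*y + 28*x + 2*y**2 + 20*y - 22.
  f_y = -2*x**2 + 4*x*y + 20*x - 3*y**2 - 22*y - 50.
Scan x_0 ∈ {−4, ..., 4}. For each x_0, f_y(x_0, y) is a polynomial in y; find its integer roots y ∈ {−4, ..., 4}, then test f_x and f at those candidates.
  x = -4: f_y(-4, y) = -3*y**2 - 38*y - 162; no integer root y with |y| ≤ 4.
  x = -3: f_y(-3, y) = -3*y**2 - 34*y - 128; no integer root y with |y| ≤ 4.
  x = -2: f_y(-2, y) = -3*y**2 - 30*y - 98; no integer root y with |y| ≤ 4.
  x = -1: f_y(-1, y) = -3*y**2 - 26*y - 72; no integer root y with |y| ≤ 4.
  x = 0: f_y(0, y) = -3*y**2 - 22*y - 50; no integer root y with |y| ≤ 4.
  x = 1: f_y(1, y) = -3*y**2 - 18*y - 32; no integer root y with |y| ≤ 4.
  x = 2: f_y(2, y) = -3*y**2 - 14*y - 18; no integer root y with |y| ≤ 4.
  x = 3: f_y(3, y) = -3*y**2 - 10*y - 8; vanishes at y ∈ {-2}. (3, -2): f_x = 0, f = 0 — SINGULAR.
  x = 4: f_y(4, y) = -3*y**2 - 6*y - 2; no integer root y with |y| ≤ 4.
Only singular point on the grid: (3, -2).
Classify: substitute x = 3 + u, y = -2 + v and expand: f = -2*u**3 - 2*u**2*v + 2*u*v**2 - v**3 + v**2.
No constant or linear terms (consistent with a singular point). Quadratic part: v**2. Cubic part: -2*u**3 - 2*u**2*v + 2*u*v**2 - v**3.
The quadratic part v**2 is a perfect square, so there is a single (double) tangent line v = 0, i.e. y = -2. Restricting the cubic part to that line (v = 0) leaves -2*u**3 ≠ 0, so f is not divisible by v and the branch is v² ≈ 2*u**3 to lowest order — this is a cusp.
Classification: cusp.


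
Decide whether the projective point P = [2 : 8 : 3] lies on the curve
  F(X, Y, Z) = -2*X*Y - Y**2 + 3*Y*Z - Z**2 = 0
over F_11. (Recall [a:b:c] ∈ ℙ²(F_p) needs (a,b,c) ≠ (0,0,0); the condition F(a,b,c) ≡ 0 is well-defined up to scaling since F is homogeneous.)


F(2,8,3) ≡ 0 (mod 11); P is on the curve.

Evaluate F(2, 8, 3) term-by-term (mod 11).
  -2*X*Y ↦ -2·2·8·1 = -32
  -Y**2 ↦ -1·1·64·1 = -64
  3*Y*Z ↦ 3·1·8·3 = 72
  -Z**2 ↦ -1·1·1·9 = -9
Sum: F(2, 8, 3) = (-32) + (-64) + (72) + (-9) = -33.
Reducing mod 11: -33 ≡ 0 (mod 11).
Since F(a, b, c) ≡ 0 (mod 11), P lies on the curve.


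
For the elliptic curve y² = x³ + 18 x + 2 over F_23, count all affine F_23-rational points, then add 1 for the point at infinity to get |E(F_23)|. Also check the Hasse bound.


Affine points = {(0, 5), (0, 18), (2, 0), (4, 0), (6, 2), (6, 21), (10, 3), (10, 20), (11, 6), (11, 17), (13, 8), (13, 15), (14, 10), (14, 13), (15, 6), (15, 17), (16, 4), (16, 19), (17, 0), (19, 2), (19, 21), (20, 6), (20, 17), (21, 2), (21, 21), (22, 11), (22, 12)}; affine count = 27; |E(F_23)| = 28.

Discriminant check: Δ ∝ 4a³ + 27b² = 4·18³ + 27·2² = 4·5832 + 27·4 ≡ 22 (mod 23). Nonzero ⇒ E is nonsingular.
For each x ∈ F_23, compute rhs = x³ + 18·x + 2 mod 23, then count y ∈ F_23 with y² ≡ rhs.
  x = 0: rhs = 2, matching y values: 5, 18 (2 points).
  x = 1: rhs = 21, matching y values: none (0 points).
  x = 2: rhs = 0, matching y values: 0 (1 points).
  x = 3: rhs = 14, matching y values: none (0 points).
  x = 4: rhs = 0, matching y values: 0 (1 points).
  x = 5: rhs = 10, matching y values: none (0 points).
  x = 6: rhs = 4, matching y values: 2, 21 (2 points).
  x = 7: rhs = 11, matching y values: none (0 points).
  x = 8: rhs = 14, matching y values: none (0 points).
  x = 9: rhs = 19, matching y values: none (0 points).
  x = 10: rhs = 9, matching y values: 3, 20 (2 points).
  x = 11: rhs = 13, matching y values: 6, 17 (2 points).
  x = 12: rhs = 14, matching y values: none (0 points).
  x = 13: rhs = 18, matching y values: 8, 15 (2 points).
  x = 14: rhs = 8, matching y values: 10, 13 (2 points).
  x = 15: rhs = 13, matching y values: 6, 17 (2 points).
  x = 16: rhs = 16, matching y values: 4, 19 (2 points).
  x = 17: rhs = 0, matching y values: 0 (1 points).
  x = 18: rhs = 17, matching y values: none (0 points).
  x = 19: rhs = 4, matching y values: 2, 21 (2 points).
  x = 20: rhs = 13, matching y values: 6, 17 (2 points).
  x = 21: rhs = 4, matching y values: 2, 21 (2 points).
  x = 22: rhs = 6, matching y values: 11, 12 (2 points).
Total affine count: 27.
Full point count |E(F_23)| = 27 + 1 = 28.
Hasse bound: |28 − (23+1)| = |4| = 4 ≤ 2√23 ≈ 9.5917 ✓.


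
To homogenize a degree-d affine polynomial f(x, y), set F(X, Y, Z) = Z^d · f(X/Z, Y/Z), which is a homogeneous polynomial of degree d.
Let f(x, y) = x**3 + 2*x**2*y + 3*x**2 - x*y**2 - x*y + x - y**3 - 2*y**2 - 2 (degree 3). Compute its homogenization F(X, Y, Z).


F(X, Y, Z) = X**3 + 2*X**2*Y + 3*X**2*Z - X*Y**2 - X*Y*Z + X*Z**2 - Y**3 - 2*Y**2*Z - 2*Z**3

deg(f) = 3.
Substitute x = X/Z, y = Y/Z into f, then multiply by Z^3.
  monomial 1·x^3·y^0 ↦ 1·X^3·Y^0·Z^0.
  monomial 2·x^2·y^1 ↦ 2·X^2·Y^1·Z^0.
  monomial 3·x^2·y^0 ↦ 3·X^2·Y^0·Z^1.
  monomial -1·x^1·y^2 ↦ -1·X^1·Y^2·Z^0.
  monomial -1·x^1·y^1 ↦ -1·X^1·Y^1·Z^1.
  monomial 1·x^1·y^0 ↦ 1·X^1·Y^0·Z^2.
  monomial -1·x^0·y^3 ↦ -1·X^0·Y^3·Z^0.
  monomial -2·x^0·y^2 ↦ -2·X^0·Y^2·Z^1.
  monomial -2·x^0·y^0 ↦ -2·X^0·Y^0·Z^3.
Collecting: F(X, Y, Z) = X**3 + 2*X**2*Y + 3*X**2*Z - X*Y**2 - X*Y*Z + X*Z**2 - Y**3 - 2*Y**2*Z - 2*Z**3.


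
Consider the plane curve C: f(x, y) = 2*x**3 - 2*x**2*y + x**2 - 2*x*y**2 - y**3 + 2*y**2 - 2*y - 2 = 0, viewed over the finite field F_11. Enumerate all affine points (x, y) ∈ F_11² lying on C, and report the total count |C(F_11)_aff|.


Affine F_11-points: {(2, 6), (3, 5), (4, 4), (7, 4), (8, 9), (9, 4), (10, 6)}; count = 7.

For each of the 121 pairs (x, y) ∈ F_11², evaluate f(x, y) mod 11. Record the zeros.
  x = 0: [0↦9, 1↦8, 2↦5, 3↦5, 4↦2, 5↦1, 6↦7, 7↦3, 8↦5, 9↦7, 10↦3]  zeros at y ∈ ∅
  x = 1: [0↦1, 1↦7, 2↦7, 3↦6, 4↦9, 5↦10, 6↦3, 7↦4, 8↦7, 9↦6, 10↦6]  zeros at y ∈ ∅
  x = 2: [0↦7, 1↦5, 2↦4, 3↦9, 4↦3, 5↦2, 6↦0, 7↦2, 8↦2, 9↦5, 10↦5]  zeros at y ∈ {6}
  x = 3: [0↦6, 1↦3, 2↦8, 3↦4, 4↦7, 5↦0, 6↦10, 7↦9, 8↦2, 9↦5, 10↦1]  zeros at y ∈ {5}
  x = 4: [0↦10, 1↦2, 2↦9, 3↦3, 4↦0, 5↦5, 6↦1, 7↦4, 8↦8, 9↦7, 10↦6]  zeros at y ∈ {4}
  x = 5: [0↦9, 1↦3, 2↦8, 3↦7, 4↦5, 5↦7, 6↦7, 7↦10, 8↦10, 9↦1, 10↦10]  zeros at y ∈ ∅
  x = 6: [0↦4, 1↦7, 2↦6, 3↦6, 4↦1, 5↦7, 6↦7, 7↦6, 8↦9, 9↦10, 10↦3]  zeros at y ∈ ∅
  x = 7: [0↦7, 1↦4, 2↦4, 3↦1, 4↦0, 5↦6, 6↦2, 7↦4, 8↦6, 9↦2, 10↦8]  zeros at y ∈ {4}
  x = 8: [0↦8, 1↦6, 2↦3, 3↦4, 4↦3, 5↦5, 6↦4, 7↦5, 8↦2, 9↦0, 10↦4]  zeros at y ∈ {9}
  x = 9: [0↦8, 1↦3, 2↦4, 3↦5, 4↦0, 5↦5, 6↦3, 7↦10, 8↦9, 9↦5, 10↦3]  zeros at y ∈ {4}
  x = 10: [0↦8, 1↦7, 2↦8, 3↦5, 4↦3, 5↦7, 6↦0, 7↦9, 8↦6, 9↦7, 10↦6]  zeros at y ∈ {6}
Collecting zeros: affine points = {(2, 6), (3, 5), (4, 4), (7, 4), (8, 9), (9, 4), (10, 6)}.
Total count |C(F_11)_aff| = 7.


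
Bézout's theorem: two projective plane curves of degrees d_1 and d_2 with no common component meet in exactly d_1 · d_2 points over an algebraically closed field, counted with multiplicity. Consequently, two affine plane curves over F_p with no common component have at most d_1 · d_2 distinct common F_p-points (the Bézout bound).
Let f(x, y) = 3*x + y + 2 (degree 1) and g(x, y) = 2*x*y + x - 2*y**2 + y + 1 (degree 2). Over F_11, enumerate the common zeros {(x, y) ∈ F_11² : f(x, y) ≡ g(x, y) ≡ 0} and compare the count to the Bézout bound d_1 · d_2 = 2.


Common zeros: {(2, 3), (5, 5)}; count = 2; Bézout bound = 2.

deg(f) = 1, deg(g) = 2, so Bézout bound = 2.
Scan x ∈ F_11. For each x, list the y ∈ F_11 with f(x, y) ≡ 0 and those with g(x, y) ≡ 0 (mod 11); the common zeros in that column are the intersection.
  x = 0: f ≡ 0 at y ∈ {9}; g ≡ 0 at y ∈ {1, 5}; common: ∅.
  x = 1: f ≡ 0 at y ∈ {6}; g ≡ 0 at y ∈ {2, 5}; common: ∅.
  x = 2: f ≡ 0 at y ∈ {3}; g ≡ 0 at y ∈ {3, 5}; common: {3}.
  x = 3: f ≡ 0 at y ∈ {0}; g ≡ 0 at y ∈ {4, 5}; common: ∅.
  x = 4: f ≡ 0 at y ∈ {8}; g ≡ 0 at y ∈ {5}; common: ∅.
  x = 5: f ≡ 0 at y ∈ {5}; g ≡ 0 at y ∈ {5, 6}; common: {5}.
  x = 6: f ≡ 0 at y ∈ {2}; g ≡ 0 at y ∈ {5, 7}; common: ∅.
  x = 7: f ≡ 0 at y ∈ {10}; g ≡ 0 at y ∈ {5, 8}; common: ∅.
  x = 8: f ≡ 0 at y ∈ {7}; g ≡ 0 at y ∈ {5, 9}; common: ∅.
  x = 9: f ≡ 0 at y ∈ {4}; g ≡ 0 at y ∈ {5, 10}; common: ∅.
  x = 10: f ≡ 0 at y ∈ {1}; g ≡ 0 at y ∈ {0, 5}; common: ∅.
Collecting: common zeros = {(2, 3), (5, 5)}, so the count is 2.
Comparison with the Bézout bound: 2 ≤ 2 = deg(f)·deg(g), as expected for curves with no common component (the bound is attained).


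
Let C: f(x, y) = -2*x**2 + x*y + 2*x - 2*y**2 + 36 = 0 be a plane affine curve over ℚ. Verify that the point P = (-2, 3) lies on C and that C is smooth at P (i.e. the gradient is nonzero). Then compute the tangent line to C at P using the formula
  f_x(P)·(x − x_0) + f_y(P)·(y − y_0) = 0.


Tangent line at P: 13*x - 14*y + 68 = 0.

Step 1: f(-2, 3) = 0, so P lies on C.
Step 2: partial derivatives
  f_x(x, y) = -4*x + y + 2, f_y(x, y) = x - 4*y.
  f_x(P) = 13, f_y(P) = -14 (gradient nonzero, so P is smooth).
Step 3: tangent line at P: 13·(x − -2) + -14·(y − 3) = 0.
Expanding: 13*x - 14*y + 68 = 0.


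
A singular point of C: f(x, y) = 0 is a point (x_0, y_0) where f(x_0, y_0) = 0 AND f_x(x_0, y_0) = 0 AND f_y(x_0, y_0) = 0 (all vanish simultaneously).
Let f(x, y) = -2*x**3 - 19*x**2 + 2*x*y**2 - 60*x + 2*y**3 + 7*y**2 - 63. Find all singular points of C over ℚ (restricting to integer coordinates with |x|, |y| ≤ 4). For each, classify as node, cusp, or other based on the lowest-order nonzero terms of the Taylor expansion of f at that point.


Singular points: {(-3, 0)}; classification: node.

Compute partial derivatives:
  f_x = -6*x**2 - 38*x + 2*y**2 - 60.
  f_y = 4*x*y + 6*y**2 + 14*y.
Scan x_0 ∈ {−4, ..., 4}. For each x_0, f_y(x_0, y) is a polynomial in y; find its integer roots y ∈ {−4, ..., 4}, then test f_x and f at those candidates.
  x = -4: f_y(-4, y) = 6*y**2 - 2*y; vanishes at y ∈ {0}. (-4, 0): f_x = -4 ≠ 0.
  x = -3: f_y(-3, y) = 6*y**2 + 2*y; vanishes at y ∈ {0}. (-3, 0): f_x = 0, f = 0 — SINGULAR.
  x = -2: f_y(-2, y) = 6*y**2 + 6*y; vanishes at y ∈ {-1, 0}. (-2, -1): f_x = -6 ≠ 0; (-2, 0): f_x = -8 ≠ 0.
  x = -1: f_y(-1, y) = 6*y**2 + 10*y; vanishes at y ∈ {0}. (-1, 0): f_x = -28 ≠ 0.
  x = 0: f_y(0, y) = 6*y**2 + 14*y; vanishes at y ∈ {0}. (0, 0): f_x = -60 ≠ 0.
  x = 1: f_y(1, y) = 6*y**2 + 18*y; vanishes at y ∈ {-3, 0}. (1, -3): f_x = -86 ≠ 0; (1, 0): f_x = -104 ≠ 0.
  x = 2: f_y(2, y) = 6*y**2 + 22*y; vanishes at y ∈ {0}. (2, 0): f_x = -160 ≠ 0.
  x = 3: f_y(3, y) = 6*y**2 + 26*y; vanishes at y ∈ {0}. (3, 0): f_x = -228 ≠ 0.
  x = 4: f_y(4, y) = 6*y**2 + 30*y; vanishes at y ∈ {0}. (4, 0): f_x = -308 ≠ 0.
Only singular point on the grid: (-3, 0).
Classify: substitute x = -3 + u, y = 0 + v and expand: f = -2*u**3 - u**2 + 2*u*v**2 + 2*v**3 + v**2.
No constant or linear terms (consistent with a singular point). Quadratic part: -u**2 + v**2. Cubic part: -2*u**3 + 2*u*v**2 + 2*v**3.
The quadratic part v**2 - u**2 = (v − u)(v + u) splits into two distinct linear factors, so there are two distinct tangent lines y − 0 = ±(x − -3) — this is a node (ordinary double point).
Classification: node.


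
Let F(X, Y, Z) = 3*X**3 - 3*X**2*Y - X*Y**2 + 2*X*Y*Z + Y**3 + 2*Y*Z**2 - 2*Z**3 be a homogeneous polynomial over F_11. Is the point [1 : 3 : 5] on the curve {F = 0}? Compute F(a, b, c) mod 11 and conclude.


F(1,3,5) ≡ 8 (mod 11); P is NOT on the curve.

Evaluate F(1, 3, 5) term-by-term (mod 11).
  3*X**3 ↦ 3·1·1·1 = 3
  -3*X**2*Y ↦ -3·1·3·1 = -9
  -X*Y**2 ↦ -1·1·9·1 = -9
  2*X*Y*Z ↦ 2·1·3·5 = 30
  Y**3 ↦ 1·1·27·1 = 27
  2*Y*Z**2 ↦ 2·1·3·25 = 150
  -2*Z**3 ↦ -2·1·1·125 = -250
Sum: F(1, 3, 5) = (3) + (-9) + (-9) + (30) + (27) + (150) + (-250) = -58.
Reducing mod 11: -58 ≡ 8 (mod 11).
Since F(a, b, c) ≡ 8 ≠ 0 (mod 11), P does NOT lie on the curve.


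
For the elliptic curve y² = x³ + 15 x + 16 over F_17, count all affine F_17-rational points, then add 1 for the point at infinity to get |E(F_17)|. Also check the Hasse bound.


Affine points = {(0, 4), (0, 13), (1, 7), (1, 10), (4, 2), (4, 15), (6, 4), (6, 13), (8, 6), (8, 11), (9, 8), (9, 9), (11, 4), (11, 13), (16, 0)}; affine count = 15; |E(F_17)| = 16.

Discriminant check: Δ ∝ 4a³ + 27b² = 4·15³ + 27·16² = 4·3375 + 27·256 ≡ 12 (mod 17). Nonzero ⇒ E is nonsingular.
For each x ∈ F_17, compute rhs = x³ + 15·x + 16 mod 17, then count y ∈ F_17 with y² ≡ rhs.
  x = 0: rhs = 16, matching y values: 4, 13 (2 points).
  x = 1: rhs = 15, matching y values: 7, 10 (2 points).
  x = 2: rhs = 3, matching y values: none (0 points).
  x = 3: rhs = 3, matching y values: none (0 points).
  x = 4: rhs = 4, matching y values: 2, 15 (2 points).
  x = 5: rhs = 12, matching y values: none (0 points).
  x = 6: rhs = 16, matching y values: 4, 13 (2 points).
  x = 7: rhs = 5, matching y values: none (0 points).
  x = 8: rhs = 2, matching y values: 6, 11 (2 points).
  x = 9: rhs = 13, matching y values: 8, 9 (2 points).
  x = 10: rhs = 10, matching y values: none (0 points).
  x = 11: rhs = 16, matching y values: 4, 13 (2 points).
  x = 12: rhs = 3, matching y values: none (0 points).
  x = 13: rhs = 11, matching y values: none (0 points).
  x = 14: rhs = 12, matching y values: none (0 points).
  x = 15: rhs = 12, matching y values: none (0 points).
  x = 16: rhs = 0, matching y values: 0 (1 points).
Total affine count: 15.
Full point count |E(F_17)| = 15 + 1 = 16.
Hasse bound: |16 − (17+1)| = |-2| = 2 ≤ 2√17 ≈ 8.2462 ✓.


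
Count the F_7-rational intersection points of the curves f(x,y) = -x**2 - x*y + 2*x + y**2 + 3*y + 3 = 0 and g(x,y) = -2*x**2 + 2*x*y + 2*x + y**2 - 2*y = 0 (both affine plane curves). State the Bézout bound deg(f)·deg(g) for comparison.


Common zeros: {(6, 3)}; count = 1; Bézout bound = 4.

deg(f) = 2, deg(g) = 2, so Bézout bound = 4.
Scan x ∈ F_7. For each x, list the y ∈ F_7 with f(x, y) ≡ 0 and those with g(x, y) ≡ 0 (mod 7); the common zeros in that column are the intersection.
  x = 0: f ≡ 0 at y ∈ {1, 3}; g ≡ 0 at y ∈ {0, 2}; common: ∅.
  x = 1: f ≡ 0 at y ∈ {1, 4}; g ≡ 0 at y ∈ {0}; common: ∅.
  x = 2: f ≡ 0 at y ∈ ∅; g ≡ 0 at y ∈ ∅; common: ∅.
  x = 3: f ≡ 0 at y ∈ {0}; g ≡ 0 at y ∈ {1, 2}; common: ∅.
  x = 4: f ≡ 0 at y ∈ {4}; g ≡ 0 at y ∈ ∅; common: ∅.
  x = 5: f ≡ 0 at y ∈ ∅; g ≡ 0 at y ∈ {3}; common: ∅.
  x = 6: f ≡ 0 at y ∈ {0, 3}; g ≡ 0 at y ∈ {1, 3}; common: {3}.
Collecting: common zeros = {(6, 3)}, so the count is 1.
Comparison with the Bézout bound: 1 ≤ 4 = deg(f)·deg(g), as expected for curves with no common component (the affine F_7-count falls short of the bound because intersections may lie at infinity, over extension fields, or carry multiplicity).


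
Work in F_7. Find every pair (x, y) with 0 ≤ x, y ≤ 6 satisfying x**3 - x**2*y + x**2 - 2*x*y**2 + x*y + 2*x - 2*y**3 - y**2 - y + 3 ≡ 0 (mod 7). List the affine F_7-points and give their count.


Affine F_7-points: {(0, 3), (1, 0), (1, 3), (1, 6), (2, 5), (4, 0), (5, 6), (6, 6)}; count = 8.

For each of the 49 pairs (x, y) ∈ F_7², evaluate f(x, y) mod 7. Record the zeros.
  x = 0: [0↦3, 1↦6, 2↦2, 3↦0, 4↦2, 5↦3, 6↦5]  zeros at y ∈ {3}
  x = 1: [0↦0, 1↦1, 2↦5, 3↦0, 4↦2, 5↦6, 6↦0]  zeros at y ∈ {0, 3, 6}
  x = 2: [0↦5, 1↦2, 2↦5, 3↦2, 4↦2, 5↦0, 6↦5]  zeros at y ∈ {5}
  x = 3: [0↦3, 1↦1, 2↦1, 3↦5, 4↦1, 5↦5, 6↦5]  zeros at y ∈ ∅
  x = 4: [0↦0, 1↦4, 2↦6, 3↦1, 4↦5, 5↦6, 6↦6]  zeros at y ∈ {0}
  x = 5: [0↦2, 1↦3, 2↦5, 3↦3, 4↦6, 5↦2, 6↦0]  zeros at y ∈ {6}
  x = 6: [0↦1, 1↦4, 2↦4, 3↦3, 4↦3, 5↦6, 6↦0]  zeros at y ∈ {6}
Collecting zeros: affine points = {(0, 3), (1, 0), (1, 3), (1, 6), (2, 5), (4, 0), (5, 6), (6, 6)}.
Total count |C(F_7)_aff| = 8.


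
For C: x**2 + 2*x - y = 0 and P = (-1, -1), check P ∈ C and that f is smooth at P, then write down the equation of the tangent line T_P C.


Tangent line at P: -y - 1 = 0.

Step 1: f(-1, -1) = 0, so P lies on C.
Step 2: partial derivatives
  f_x(x, y) = 2*x + 2, f_y(x, y) = -1.
  f_x(P) = 0, f_y(P) = -1 (gradient nonzero, so P is smooth).
Step 3: tangent line at P: 0·(x − -1) + -1·(y − -1) = 0.
Expanding: -y - 1 = 0.


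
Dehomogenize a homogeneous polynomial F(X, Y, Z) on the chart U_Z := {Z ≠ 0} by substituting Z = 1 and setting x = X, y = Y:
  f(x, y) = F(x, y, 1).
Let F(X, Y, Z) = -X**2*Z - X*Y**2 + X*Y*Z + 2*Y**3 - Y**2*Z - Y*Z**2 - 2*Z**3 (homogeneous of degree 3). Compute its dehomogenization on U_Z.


f(x, y) = -x**2 - x*y**2 + x*y + 2*y**3 - y**2 - y - 2

On U_Z we set Z = 1. Each monomial c·X^i·Y^j·Z^k in F becomes c·x^i·y^j·1^k = c·x^i·y^j.
Substituting Z = 1: F(X, Y, 1) = -x**2 - x*y**2 + x*y + 2*y**3 - y**2 - y - 2.
Note: deg(f) ≤ deg(F) = 3; strict inequality happens when F is divisible by Z (lost terms).


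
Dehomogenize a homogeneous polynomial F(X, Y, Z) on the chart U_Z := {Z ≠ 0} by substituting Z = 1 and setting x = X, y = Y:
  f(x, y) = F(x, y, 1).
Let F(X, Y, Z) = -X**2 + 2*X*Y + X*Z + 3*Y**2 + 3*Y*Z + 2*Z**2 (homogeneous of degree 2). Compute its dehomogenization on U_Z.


f(x, y) = -x**2 + 2*x*y + x + 3*y**2 + 3*y + 2

On U_Z we set Z = 1. Each monomial c·X^i·Y^j·Z^k in F becomes c·x^i·y^j·1^k = c·x^i·y^j.
Substituting Z = 1: F(X, Y, 1) = -x**2 + 2*x*y + x + 3*y**2 + 3*y + 2.
Note: deg(f) ≤ deg(F) = 2; strict inequality happens when F is divisible by Z (lost terms).


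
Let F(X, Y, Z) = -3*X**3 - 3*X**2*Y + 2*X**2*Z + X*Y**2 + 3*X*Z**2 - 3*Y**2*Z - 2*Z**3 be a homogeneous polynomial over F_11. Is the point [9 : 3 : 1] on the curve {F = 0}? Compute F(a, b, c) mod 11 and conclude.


F(9,3,1) ≡ 9 (mod 11); P is NOT on the curve.

Evaluate F(9, 3, 1) term-by-term (mod 11).
  -3*X**3 ↦ -3·729·1·1 = -2187
  -3*X**2*Y ↦ -3·81·3·1 = -729
  2*X**2*Z ↦ 2·81·1·1 = 162
  X*Y**2 ↦ 1·9·9·1 = 81
  3*X*Z**2 ↦ 3·9·1·1 = 27
  -3*Y**2*Z ↦ -3·1·9·1 = -27
  -2*Z**3 ↦ -2·1·1·1 = -2
Sum: F(9, 3, 1) = (-2187) + (-729) + (162) + (81) + (27) + (-27) + (-2) = -2675.
Reducing mod 11: -2675 ≡ 9 (mod 11).
Since F(a, b, c) ≡ 9 ≠ 0 (mod 11), P does NOT lie on the curve.


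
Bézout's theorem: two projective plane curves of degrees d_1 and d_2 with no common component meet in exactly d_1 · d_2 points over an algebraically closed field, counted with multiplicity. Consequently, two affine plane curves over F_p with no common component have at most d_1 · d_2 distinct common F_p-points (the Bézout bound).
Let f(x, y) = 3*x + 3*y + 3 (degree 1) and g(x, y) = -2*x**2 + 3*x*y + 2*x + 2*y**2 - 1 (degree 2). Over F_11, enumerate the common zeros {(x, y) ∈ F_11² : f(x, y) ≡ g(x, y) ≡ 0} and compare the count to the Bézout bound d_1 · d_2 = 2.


Common zeros: ∅; count = 0; Bézout bound = 2.

deg(f) = 1, deg(g) = 2, so Bézout bound = 2.
Scan x ∈ F_11. For each x, list the y ∈ F_11 with f(x, y) ≡ 0 and those with g(x, y) ≡ 0 (mod 11); the common zeros in that column are the intersection.
  x = 0: f ≡ 0 at y ∈ {10}; g ≡ 0 at y ∈ ∅; common: ∅.
  x = 1: f ≡ 0 at y ∈ {9}; g ≡ 0 at y ∈ ∅; common: ∅.
  x = 2: f ≡ 0 at y ∈ {8}; g ≡ 0 at y ∈ ∅; common: ∅.
  x = 3: f ≡ 0 at y ∈ {7}; g ≡ 0 at y ∈ {4, 8}; common: ∅.
  x = 4: f ≡ 0 at y ∈ {6}; g ≡ 0 at y ∈ {1, 4}; common: ∅.
  x = 5: f ≡ 0 at y ∈ {5}; g ≡ 0 at y ∈ {3, 6}; common: ∅.
  x = 6: f ≡ 0 at y ∈ {4}; g ≡ 0 at y ∈ {3, 10}; common: ∅.
  x = 7: f ≡ 0 at y ∈ {3}; g ≡ 0 at y ∈ ∅; common: ∅.
  x = 8: f ≡ 0 at y ∈ {2}; g ≡ 0 at y ∈ ∅; common: ∅.
  x = 9: f ≡ 0 at y ∈ {1}; g ≡ 0 at y ∈ ∅; common: ∅.
  x = 10: f ≡ 0 at y ∈ {0}; g ≡ 0 at y ∈ {8, 10}; common: ∅.
Collecting: common zeros = ∅, so the count is 0.
Comparison with the Bézout bound: 0 ≤ 2 = deg(f)·deg(g), as expected for curves with no common component (the affine F_11-count falls short of the bound because intersections may lie at infinity, over extension fields, or carry multiplicity).
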